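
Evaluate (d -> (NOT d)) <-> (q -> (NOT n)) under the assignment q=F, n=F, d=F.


Substitute q=F, n=F, d=F:
NOT d = T
d -> (NOT d) = F -> T = T
NOT n = T
q -> (NOT n) = F -> T = T
(d -> (NOT d)) <-> (q -> (NOT n)) = T <-> T = T

T


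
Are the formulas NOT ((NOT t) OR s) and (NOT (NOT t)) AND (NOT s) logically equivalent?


Compare truth tables:
s | t | φ | ψ
-------------
F | F | F | F
T | F | F | F
F | T | T | T
T | T | F | F
The columns φ and ψ agree on every row.

Yes, they are logically equivalent.


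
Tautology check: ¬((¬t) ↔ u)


Build the truth table over {t, u}:
t | u | φ
---------
F | F | T
T | F | F
F | T | F
T | T | T
Counterexample at row 2: with t=T, u=F, the formula is F.

No, it is not a tautology.


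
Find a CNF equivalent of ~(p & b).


Step 1: Apply De Morgan: ¬(p ∧ b) = ¬p ∨ ¬b.

(~p) | (~b)


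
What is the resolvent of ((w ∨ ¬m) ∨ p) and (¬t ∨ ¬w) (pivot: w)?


The clauses contain complementary literals w and ¬w.
Resolution eliminates this pair and disjoins the remaining literals (merging duplicates).

((p ∨ ¬m) ∨ ¬t)


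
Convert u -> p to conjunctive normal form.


Step 1: Rewrite u → p as ¬u ∨ p.

(NOT u) OR p


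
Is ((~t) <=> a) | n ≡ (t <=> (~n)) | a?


Compare truth tables:
a | n | t | φ | ψ
-----------------
False | False | False | False | False
True | False | False | True | True
False | True | False | True | True
True | True | False | True | True
False | False | True | True | True
True | False | True | False | True
False | True | True | True | False
True | True | True | True | True
They differ at row 6 (a=True, n=False, t=True): φ=False but ψ=True.

No, they are not logically equivalent.


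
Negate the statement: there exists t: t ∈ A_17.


¬(for all x: φ) = there exists x: ¬φ, and ¬(there exists x: φ) = for all x: ¬φ.
Apply to the existential statement.

for all t: NOT(t ∈ A_17)


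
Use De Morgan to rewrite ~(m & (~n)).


De Morgan: the negation of a conjunction is the disjunction of the negations.
Distribute ~ across &, flipping it to |, and negate each literal.

(~m) | n


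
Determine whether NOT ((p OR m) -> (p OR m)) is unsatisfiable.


Truth table over {m, p}:
m | p | φ
---------
F | F | F
T | F | F
F | T | F
T | T | F
Every row is false.

Yes, it is a contradiction.


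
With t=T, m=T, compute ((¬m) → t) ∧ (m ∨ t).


Substitute t=T, m=T:
¬m = F
(¬m) → t = F → T = T
m ∨ t = T ∨ T = T
((¬m) → t) ∧ (m ∨ t) = T ∧ T = T

T


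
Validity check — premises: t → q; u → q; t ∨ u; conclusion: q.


This matches the form of proof by cases: the conclusion follows in every model of the premises.

Valid.


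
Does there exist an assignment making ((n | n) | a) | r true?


Search for a satisfying assignment over {a, n, r}.
Try a=True, n=False, r=False: the formula evaluates to True.
A satisfying assignment exists.

Satisfiable.


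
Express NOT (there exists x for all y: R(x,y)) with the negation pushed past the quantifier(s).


Negation flips each quantifier (∀↔∃) and negates the inner predicate.
¬(there exists x for all y: φ) = for all x there exists y: ¬φ.

for all x there exists y: NOT(R(x,y))


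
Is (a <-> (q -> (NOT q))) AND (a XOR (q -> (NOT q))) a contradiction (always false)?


Truth table over {a, q}:
a | q | φ
---------
F | F | F
T | F | F
F | T | F
T | T | F
Every row is false.

Yes, it is a contradiction.


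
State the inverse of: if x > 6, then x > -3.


The inverse of (P → Q) is (¬P → ¬Q). It is equivalent to the converse, not to the original.
Here P = 'x > 6' and Q = 'x > -3'.

If not (x > 6), then not (x > -3).


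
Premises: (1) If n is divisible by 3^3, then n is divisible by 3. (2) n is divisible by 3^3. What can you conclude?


Modus ponens: from (P → Q) and P, infer Q.
P = 'n is divisible by 3^3' is asserted, and P → Q holds, so Q follows.

n is divisible by 3.


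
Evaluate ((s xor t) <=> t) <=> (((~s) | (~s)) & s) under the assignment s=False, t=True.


Substitute s=False, t=True:
s xor t = False xor True = True
(s xor t) <=> t = True <=> True = True
~s = True
~s = True
(~s) | (~s) = True | True = True
((~s) | (~s)) & s = True & False = False
((s xor t) <=> t) <=> (((~s) | (~s)) & s) = True <=> False = False

False


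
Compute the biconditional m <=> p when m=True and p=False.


Biconditional is true when both operands have the same truth value.
Substitute: m=True, p=False.
True <=> False evaluates to False.

False


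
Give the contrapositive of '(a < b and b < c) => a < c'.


The contrapositive of (P → Q) is (¬Q → ¬P); it is logically equivalent to the original.
Here P = '(a < b and b < c)' and Q = 'a < c'.

If not (a < c), then not ((a < b and b < c)).


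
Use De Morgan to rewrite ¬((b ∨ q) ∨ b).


De Morgan: the negation of a disjunction is the conjunction of the negations.
Distribute ¬ across ∨, flipping it to ∧, and negate each literal.

((¬b) ∧ (¬q)) ∧ (¬b)


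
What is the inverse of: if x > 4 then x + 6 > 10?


The inverse of (P → Q) is (¬P → ¬Q). It is equivalent to the converse, not to the original.
Here P = 'x > 4' and Q = 'x + 6 > 10'.

If not (x > 4), then not (x + 6 > 10).


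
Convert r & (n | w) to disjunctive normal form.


Step 1: Distribute ∧ over ∨: r ∧ (n ∨ w) = (r ∧ n) ∨ (r ∧ w).

(r & n) | (r & w)


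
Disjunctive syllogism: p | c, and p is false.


Disjunctive syllogism: from (P ∨ Q) and ¬P, infer Q.
One disjunct, 'p', is ruled out; the other must hold.

c


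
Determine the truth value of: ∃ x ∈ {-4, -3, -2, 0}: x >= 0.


Evaluate the predicate on each element: -4:F, -3:F, -2:F, 0:T.
Witness x = 0 satisfies the predicate.

T


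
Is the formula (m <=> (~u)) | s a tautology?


Build the truth table over {m, s, u}:
m | s | u | φ
-------------
False | False | False | False
True | False | False | True
False | True | False | True
True | True | False | True
False | False | True | True
True | False | True | False
False | True | True | True
True | True | True | True
Counterexample at row 1: with m=False, s=False, u=False, the formula is False.

No, it is not a tautology.


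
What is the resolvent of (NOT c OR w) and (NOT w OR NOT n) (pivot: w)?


The clauses contain complementary literals w and NOTw.
Resolution eliminates this pair and disjoins the remaining literals (merging duplicates).

(NOT c OR NOT n)


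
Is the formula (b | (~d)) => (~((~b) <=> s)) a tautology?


Build the truth table over {b, d, s}:
b | d | s | φ
-------------
False | False | False | True
True | False | False | False
False | True | False | True
True | True | False | False
False | False | True | False
True | False | True | True
False | True | True | True
True | True | True | True
Counterexample at row 2: with b=True, d=False, s=False, the formula is False.

No, it is not a tautology.


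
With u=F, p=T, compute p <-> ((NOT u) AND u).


Substitute u=F, p=T:
NOT u = T
(NOT u) AND u = T AND F = F
p <-> ((NOT u) AND u) = T <-> F = F

F


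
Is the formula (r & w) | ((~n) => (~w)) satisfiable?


Search for a satisfying assignment over {n, r, w}.
Try n=False, r=False, w=False: the formula evaluates to True.
A satisfying assignment exists.

Satisfiable.


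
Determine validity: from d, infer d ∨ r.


This matches the form of disjunction introduction: the conclusion follows in every model of the premises.

Valid.


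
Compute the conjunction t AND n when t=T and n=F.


Conjunction is true only when both operands are true.
Substitute: t=T, n=F.
T AND F evaluates to F.

F


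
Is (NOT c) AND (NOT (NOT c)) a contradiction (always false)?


Truth table over {c}:
c | φ
-----
F | F
T | F
Every row is false.

Yes, it is a contradiction.


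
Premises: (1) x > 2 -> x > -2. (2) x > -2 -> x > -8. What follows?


Hypothetical syllogism: from (P → Q) and (Q → R), infer (P → R).
Chain the two implications through the shared middle term 'x > -2'.

x > 2 -> x > -8


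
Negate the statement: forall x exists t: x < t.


Negation flips each quantifier (∀↔∃) and negates the inner predicate.
¬(forall x exists t: φ) = exists x forall t: ¬φ.

exists x forall t: ~(x < t)


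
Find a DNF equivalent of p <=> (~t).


Step 1: p ↔ (¬t) is true exactly when both agree: (p ∧ (¬t)) ∨ (¬p ∧ ¬(¬t)).
Step 2: Eliminate any double negations (¬¬X = X).

(p & (~t)) | ((~p) & t)


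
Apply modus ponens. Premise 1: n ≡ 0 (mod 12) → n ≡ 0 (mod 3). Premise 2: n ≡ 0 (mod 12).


Modus ponens: from (P → Q) and P, infer Q.
P = 'n ≡ 0 (mod 12)' is asserted, and P → Q holds, so Q follows.

n ≡ 0 (mod 3).


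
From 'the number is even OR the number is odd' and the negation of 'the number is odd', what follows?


Disjunctive syllogism: from (P ∨ Q) and ¬P, infer Q.
One disjunct, 'the number is odd', is ruled out; the other must hold.

the number is even


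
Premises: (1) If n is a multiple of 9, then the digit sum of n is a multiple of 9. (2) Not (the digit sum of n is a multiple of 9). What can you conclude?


Modus tollens: from (P → Q) and ¬Q, infer ¬P.
Q = 'the digit sum of n is a multiple of 9' is denied; since P → Q, P must also fail.

Not (n is a multiple of 9).


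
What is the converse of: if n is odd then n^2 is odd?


The converse of (P → Q) is (Q → P). It is not in general equivalent to the original.
Here P = 'n is odd' and Q = 'n^2 is odd'.

If n^2 is odd, then n is odd.


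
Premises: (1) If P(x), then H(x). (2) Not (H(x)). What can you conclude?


Modus tollens: from (P → Q) and ¬Q, infer ¬P.
Q = 'H(x)' is denied; since P → Q, P must also fail.

Not (P(x)).


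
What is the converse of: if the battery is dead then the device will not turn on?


The converse of (P → Q) is (Q → P). It is not in general equivalent to the original.
Here P = 'the battery is dead' and Q = 'the device will not turn on'.

If the device will not turn on, then the battery is dead.


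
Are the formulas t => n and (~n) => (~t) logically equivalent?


Compare truth tables:
n | t | φ | ψ
-------------
False | False | True | True
True | False | True | True
False | True | False | False
True | True | True | True
The columns φ and ψ agree on every row.

Yes, they are logically equivalent.


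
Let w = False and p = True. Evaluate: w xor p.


Exclusive or is true when exactly one operand is true.
Substitute: w=False, p=True.
False xor True evaluates to True.

True


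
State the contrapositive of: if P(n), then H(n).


The contrapositive of (P → Q) is (¬Q → ¬P); it is logically equivalent to the original.
Here P = 'P(n)' and Q = 'H(n)'.

If not (H(n)), then not (P(n)).


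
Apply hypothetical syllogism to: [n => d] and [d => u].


Hypothetical syllogism: from (P → Q) and (Q → R), infer (P → R).
Chain the two implications through the shared middle term 'd'.

n => u


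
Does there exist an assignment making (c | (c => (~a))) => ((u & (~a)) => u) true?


Search for a satisfying assignment over {a, c, u}.
Try a=False, c=False, u=False: the formula evaluates to True.
A satisfying assignment exists.

Satisfiable.


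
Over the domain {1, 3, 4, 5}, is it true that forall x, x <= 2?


Evaluate the predicate on each element: 1:True, 3:False, 4:False, 5:False.
Counterexample x = 3 fails the predicate.

False


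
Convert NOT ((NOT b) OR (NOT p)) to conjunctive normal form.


Step 1: Apply De Morgan: ¬((¬b) ∨ (¬p)) = ¬(¬b) ∧ ¬(¬p).
Step 2: Eliminate any double negations (¬¬X = X).

b AND p


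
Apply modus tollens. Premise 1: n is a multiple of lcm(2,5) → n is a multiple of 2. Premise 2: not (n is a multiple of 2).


Modus tollens: from (P → Q) and ¬Q, infer ¬P.
Q = 'n is a multiple of 2' is denied; since P → Q, P must also fail.

Not (n is a multiple of lcm(2,5)).


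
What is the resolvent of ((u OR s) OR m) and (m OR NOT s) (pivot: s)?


The clauses contain complementary literals s and NOTs.
Resolution eliminates this pair and disjoins the remaining literals (merging duplicates).

(u OR m)


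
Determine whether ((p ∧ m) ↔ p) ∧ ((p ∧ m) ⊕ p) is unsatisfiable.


Truth table over {m, p}:
m | p | φ
---------
F | F | F
T | F | F
F | T | F
T | T | F
Every row is false.

Yes, it is a contradiction.


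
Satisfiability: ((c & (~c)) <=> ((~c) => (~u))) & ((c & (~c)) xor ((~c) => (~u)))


Check all 4 assignments over {c, u}:
c | u | φ
---------
False | False | False
True | False | False
False | True | False
True | True | False
No assignment makes the formula true.

Unsatisfiable.


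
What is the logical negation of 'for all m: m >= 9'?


¬(for all x: φ) = there exists x: ¬φ, and ¬(there exists x: φ) = for all x: ¬φ.
Apply to the universal statement.

there exists m: NOT(m >= 9)


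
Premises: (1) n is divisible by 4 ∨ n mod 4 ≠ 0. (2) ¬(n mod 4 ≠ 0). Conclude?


Disjunctive syllogism: from (P ∨ Q) and ¬P, infer Q.
One disjunct, 'n mod 4 ≠ 0', is ruled out; the other must hold.

n is divisible by 4


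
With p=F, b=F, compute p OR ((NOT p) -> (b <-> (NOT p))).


Substitute p=F, b=F:
NOT p = T
NOT p = T
b <-> (NOT p) = F <-> T = F
(NOT p) -> (b <-> (NOT p)) = T -> F = F
p OR ((NOT p) -> (b <-> (NOT p))) = F OR F = F

F


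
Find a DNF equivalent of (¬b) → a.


Step 1: Rewrite (¬b) → a as ¬(¬b) ∨ a.
Step 2: Eliminate any double negations (¬¬X = X).

b ∨ a


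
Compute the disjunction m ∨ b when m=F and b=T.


Disjunction is false only when both operands are false.
Substitute: m=F, b=T.
F ∨ T evaluates to T.

T


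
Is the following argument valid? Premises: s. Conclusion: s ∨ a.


This matches the form of disjunction introduction: the conclusion follows in every model of the premises.

Valid.


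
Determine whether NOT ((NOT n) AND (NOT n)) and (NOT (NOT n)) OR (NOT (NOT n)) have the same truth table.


Compare truth tables:
n | φ | ψ
---------
F | F | F
T | T | T
The columns φ and ψ agree on every row.

Yes, they are logically equivalent.


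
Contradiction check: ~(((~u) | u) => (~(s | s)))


Truth table over {s, u}:
s | u | φ
---------
False | False | False
True | False | True
False | True | False
True | True | True
Satisfying assignment at row 2: s=True, u=False gives True.

No, it is not a contradiction.


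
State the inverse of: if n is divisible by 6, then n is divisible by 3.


The inverse of (P → Q) is (¬P → ¬Q). It is equivalent to the converse, not to the original.
Here P = 'n is divisible by 6' and Q = 'n is divisible by 3'.

If not (n is divisible by 6), then not (n is divisible by 3).


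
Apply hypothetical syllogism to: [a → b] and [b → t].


Hypothetical syllogism: from (P → Q) and (Q → R), infer (P → R).
Chain the two implications through the shared middle term 'b'.

a → t


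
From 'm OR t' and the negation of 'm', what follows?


Disjunctive syllogism: from (P ∨ Q) and ¬P, infer Q.
One disjunct, 'm', is ruled out; the other must hold.

t


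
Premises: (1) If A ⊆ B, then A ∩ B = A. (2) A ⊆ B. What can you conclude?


Modus ponens: from (P → Q) and P, infer Q.
P = 'A ⊆ B' is asserted, and P → Q holds, so Q follows.

A ∩ B = A.


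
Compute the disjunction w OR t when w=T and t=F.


Disjunction is false only when both operands are false.
Substitute: w=T, t=F.
T OR F evaluates to T.

T


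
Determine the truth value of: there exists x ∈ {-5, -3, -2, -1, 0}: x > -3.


Evaluate the predicate on each element: -5:F, -3:F, -2:T, -1:T, 0:T.
Witness x = -2 satisfies the predicate.

T


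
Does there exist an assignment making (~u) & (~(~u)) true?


Check all 2 assignments over {u}:
u | φ
-----
False | False
True | False
No assignment makes the formula true.

Unsatisfiable.


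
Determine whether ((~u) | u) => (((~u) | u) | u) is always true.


Build the truth table over {u}:
u | φ
-----
False | True
True | True
Every row evaluates to true.

Yes, it is a tautology.


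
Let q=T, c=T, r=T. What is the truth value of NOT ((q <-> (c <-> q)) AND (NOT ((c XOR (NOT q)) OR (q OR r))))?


Substitute q=T, c=T, r=T:
c <-> q = T <-> T = T
q <-> (c <-> q) = T <-> T = T
NOT q = F
c XOR (NOT q) = T XOR F = T
q OR r = T OR T = T
(c XOR (NOT q)) OR (q OR r) = T OR T = T
NOT ((c XOR (NOT q)) OR (q OR r)) = F
(q <-> (c <-> q)) AND (NOT ((c XOR (NOT q)) OR (q OR r))) = T AND F = F
NOT ((q <-> (c <-> q)) AND (NOT ((c XOR (NOT q)) OR (q OR r)))) = T

T


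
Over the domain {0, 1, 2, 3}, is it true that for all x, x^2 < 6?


Evaluate the predicate on each element: 0:T, 1:T, 2:T, 3:F.
Counterexample x = 3 fails the predicate.

F


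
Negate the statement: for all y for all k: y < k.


Negation flips each quantifier (∀↔∃) and negates the inner predicate.
¬(for all y for all k: φ) = there exists y there exists k: ¬φ.

there exists y there exists k: NOT(y < k)


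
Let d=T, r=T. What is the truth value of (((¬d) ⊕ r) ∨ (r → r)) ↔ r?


Substitute d=T, r=T:
¬d = F
(¬d) ⊕ r = F ⊕ T = T
r → r = T → T = T
((¬d) ⊕ r) ∨ (r → r) = T ∨ T = T
(((¬d) ⊕ r) ∨ (r → r)) ↔ r = T ↔ T = T

T


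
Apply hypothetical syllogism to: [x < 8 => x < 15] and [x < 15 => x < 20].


Hypothetical syllogism: from (P → Q) and (Q → R), infer (P → R).
Chain the two implications through the shared middle term 'x < 15'.

x < 8 => x < 20


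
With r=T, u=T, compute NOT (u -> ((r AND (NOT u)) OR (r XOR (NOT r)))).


Substitute r=T, u=T:
NOT u = F
r AND (NOT u) = T AND F = F
NOT r = F
r XOR (NOT r) = T XOR F = T
(r AND (NOT u)) OR (r XOR (NOT r)) = F OR T = T
u -> ((r AND (NOT u)) OR (r XOR (NOT r))) = T -> T = T
NOT (u -> ((r AND (NOT u)) OR (r XOR (NOT r)))) = F

F


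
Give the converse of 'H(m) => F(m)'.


The converse of (P → Q) is (Q → P). It is not in general equivalent to the original.
Here P = 'H(m)' and Q = 'F(m)'.

If F(m), then H(m).


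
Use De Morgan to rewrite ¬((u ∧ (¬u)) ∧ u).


De Morgan: the negation of a conjunction is the disjunction of the negations.
Distribute ¬ across ∧, flipping it to ∨, and negate each literal.

((¬u) ∨ u) ∨ (¬u)


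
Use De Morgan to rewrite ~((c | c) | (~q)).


De Morgan: the negation of a disjunction is the conjunction of the negations.
Distribute ~ across |, flipping it to &, and negate each literal.

((~c) & (~c)) & q


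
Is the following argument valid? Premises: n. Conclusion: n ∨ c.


This matches the form of disjunction introduction: the conclusion follows in every model of the premises.

Valid.


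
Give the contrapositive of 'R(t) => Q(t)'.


The contrapositive of (P → Q) is (¬Q → ¬P); it is logically equivalent to the original.
Here P = 'R(t)' and Q = 'Q(t)'.

If not (Q(t)), then not (R(t)).


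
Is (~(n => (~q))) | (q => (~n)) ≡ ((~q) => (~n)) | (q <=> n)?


Compare truth tables:
n | q | φ | ψ
-------------
False | False | True | True
True | False | True | False
False | True | True | True
True | True | True | True
They differ at row 2 (n=True, q=False): φ=True but ψ=False.

No, they are not logically equivalent.


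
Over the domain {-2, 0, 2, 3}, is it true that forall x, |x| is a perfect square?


Evaluate the predicate on each element: -2:False, 0:True, 2:False, 3:False.
Counterexample x = -2 fails the predicate.

False


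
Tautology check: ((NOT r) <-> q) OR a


Build the truth table over {a, q, r}:
a | q | r | φ
-------------
F | F | F | F
T | F | F | T
F | T | F | T
T | T | F | T
F | F | T | T
T | F | T | T
F | T | T | F
T | T | T | T
Counterexample at row 1: with a=F, q=F, r=F, the formula is F.

No, it is not a tautology.


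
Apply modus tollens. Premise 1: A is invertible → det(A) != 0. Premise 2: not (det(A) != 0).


Modus tollens: from (P → Q) and ¬Q, infer ¬P.
Q = 'det(A) != 0' is denied; since P → Q, P must also fail.

Not (A is invertible).


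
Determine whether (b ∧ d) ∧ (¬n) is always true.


Build the truth table over {b, d, n}:
b | d | n | φ
-------------
F | F | F | F
T | F | F | F
F | T | F | F
T | T | F | T
F | F | T | F
T | F | T | F
F | T | T | F
T | T | T | F
Counterexample at row 1: with b=F, d=F, n=F, the formula is F.

No, it is not a tautology.


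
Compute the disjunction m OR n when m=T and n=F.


Disjunction is false only when both operands are false.
Substitute: m=T, n=F.
T OR F evaluates to T.

T


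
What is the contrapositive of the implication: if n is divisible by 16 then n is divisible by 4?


The contrapositive of (P → Q) is (¬Q → ¬P); it is logically equivalent to the original.
Here P = 'n is divisible by 16' and Q = 'n is divisible by 4'.

If not (n is divisible by 4), then not (n is divisible by 16).


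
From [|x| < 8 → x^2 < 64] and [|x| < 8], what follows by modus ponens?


Modus ponens: from (P → Q) and P, infer Q.
P = '|x| < 8' is asserted, and P → Q holds, so Q follows.

x^2 < 64.


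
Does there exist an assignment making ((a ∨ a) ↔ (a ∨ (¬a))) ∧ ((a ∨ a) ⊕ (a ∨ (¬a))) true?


Check all 2 assignments over {a}:
a | φ
-----
F | F
T | F
No assignment makes the formula true.

Unsatisfiable.


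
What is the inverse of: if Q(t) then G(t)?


The inverse of (P → Q) is (¬P → ¬Q). It is equivalent to the converse, not to the original.
Here P = 'Q(t)' and Q = 'G(t)'.

If not (Q(t)), then not (G(t)).


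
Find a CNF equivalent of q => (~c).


Step 1: Rewrite q → (¬c) as ¬q ∨ (¬c).

(~q) | (~c)


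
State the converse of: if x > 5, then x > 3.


The converse of (P → Q) is (Q → P). It is not in general equivalent to the original.
Here P = 'x > 5' and Q = 'x > 3'.

If x > 3, then x > 5.


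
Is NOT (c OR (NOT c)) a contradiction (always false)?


Truth table over {c}:
c | φ
-----
F | F
T | F
Every row is false.

Yes, it is a contradiction.


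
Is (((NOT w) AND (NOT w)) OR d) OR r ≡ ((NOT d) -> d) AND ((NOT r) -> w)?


Compare truth tables:
d | r | w | φ | ψ
-----------------
F | F | F | T | F
T | F | F | T | F
F | T | F | T | F
T | T | F | T | T
F | F | T | F | F
T | F | T | T | T
F | T | T | T | F
T | T | T | T | T
They differ at row 1 (d=F, r=F, w=F): φ=T but ψ=F.

No, they are not logically equivalent.


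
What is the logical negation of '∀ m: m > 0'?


¬(∀ x: φ) = ∃ x: ¬φ, and ¬(∃ x: φ) = ∀ x: ¬φ.
Apply to the universal statement.

∃ m: ¬(m > 0)


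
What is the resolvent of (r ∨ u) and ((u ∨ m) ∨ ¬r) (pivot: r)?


The clauses contain complementary literals r and ¬r.
Resolution eliminates this pair and disjoins the remaining literals (merging duplicates).

(u ∨ m)


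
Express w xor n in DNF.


Step 1: w ⊕ n is true exactly when they disagree: (w ∧ ¬n) ∨ (¬w ∧ n).

(w & (~n)) | ((~w) & n)


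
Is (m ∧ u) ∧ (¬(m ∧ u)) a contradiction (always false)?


Truth table over {m, u}:
m | u | φ
---------
F | F | F
T | F | F
F | T | F
T | T | F
Every row is false.

Yes, it is a contradiction.


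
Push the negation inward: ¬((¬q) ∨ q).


De Morgan: the negation of a disjunction is the conjunction of the negations.
Distribute ¬ across ∨, flipping it to ∧, and negate each literal.

q ∧ (¬q)


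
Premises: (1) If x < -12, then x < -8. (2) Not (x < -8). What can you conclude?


Modus tollens: from (P → Q) and ¬Q, infer ¬P.
Q = 'x < -8' is denied; since P → Q, P must also fail.

Not (x < -12).


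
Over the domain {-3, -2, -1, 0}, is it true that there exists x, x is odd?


Evaluate the predicate on each element: -3:T, -2:F, -1:T, 0:F.
Witness x = -3 satisfies the predicate.

T


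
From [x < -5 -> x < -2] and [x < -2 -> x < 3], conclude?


Hypothetical syllogism: from (P → Q) and (Q → R), infer (P → R).
Chain the two implications through the shared middle term 'x < -2'.

x < -5 -> x < 3


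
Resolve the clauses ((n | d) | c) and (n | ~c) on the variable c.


The clauses contain complementary literals c and ~c.
Resolution eliminates this pair and disjoins the remaining literals (merging duplicates).

(n | d)


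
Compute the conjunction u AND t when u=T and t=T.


Conjunction is true only when both operands are true.
Substitute: u=T, t=T.
T AND T evaluates to T.

T


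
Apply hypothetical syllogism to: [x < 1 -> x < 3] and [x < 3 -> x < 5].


Hypothetical syllogism: from (P → Q) and (Q → R), infer (P → R).
Chain the two implications through the shared middle term 'x < 3'.

x < 1 -> x < 5


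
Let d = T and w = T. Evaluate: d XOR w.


Exclusive or is true when exactly one operand is true.
Substitute: d=T, w=T.
T XOR T evaluates to F.

F


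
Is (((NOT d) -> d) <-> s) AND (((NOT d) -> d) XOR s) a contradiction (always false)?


Truth table over {d, s}:
d | s | φ
---------
F | F | F
T | F | F
F | T | F
T | T | F
Every row is false.

Yes, it is a contradiction.


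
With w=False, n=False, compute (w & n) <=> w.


Substitute w=False, n=False:
w & n = False & False = False
(w & n) <=> w = False <=> False = True

True


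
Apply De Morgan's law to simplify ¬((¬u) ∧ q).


De Morgan: the negation of a conjunction is the disjunction of the negations.
Distribute ¬ across ∧, flipping it to ∨, and negate each literal.

u ∨ (¬q)


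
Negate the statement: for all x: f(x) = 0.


¬(for all x: φ) = there exists x: ¬φ, and ¬(there exists x: φ) = for all x: ¬φ.
Apply to the universal statement.

there exists x: NOT(f(x) = 0)


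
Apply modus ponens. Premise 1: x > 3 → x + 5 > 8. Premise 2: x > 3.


Modus ponens: from (P → Q) and P, infer Q.
P = 'x > 3' is asserted, and P → Q holds, so Q follows.

x + 5 > 8.


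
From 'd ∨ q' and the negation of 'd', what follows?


Disjunctive syllogism: from (P ∨ Q) and ¬P, infer Q.
One disjunct, 'd', is ruled out; the other must hold.

q


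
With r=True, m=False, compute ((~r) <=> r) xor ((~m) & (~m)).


Substitute r=True, m=False:
~r = False
(~r) <=> r = False <=> True = False
~m = True
~m = True
(~m) & (~m) = True & True = True
((~r) <=> r) xor ((~m) & (~m)) = False xor True = True

True


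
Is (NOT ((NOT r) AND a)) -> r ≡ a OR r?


Compare truth tables:
a | r | φ | ψ
-------------
F | F | F | F
T | F | T | T
F | T | T | T
T | T | T | T
The columns φ and ψ agree on every row.

Yes, they are logically equivalent.


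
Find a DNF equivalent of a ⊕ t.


Step 1: a ⊕ t is true exactly when they disagree: (a ∧ ¬t) ∨ (¬a ∧ t).

(a ∧ (¬t)) ∨ ((¬a) ∧ t)


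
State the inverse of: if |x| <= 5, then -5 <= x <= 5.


The inverse of (P → Q) is (¬P → ¬Q). It is equivalent to the converse, not to the original.
Here P = '|x| <= 5' and Q = '-5 <= x <= 5'.

If not (|x| <= 5), then not (-5 <= x <= 5).


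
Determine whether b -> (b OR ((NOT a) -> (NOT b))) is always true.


Build the truth table over {a, b}:
a | b | φ
---------
F | F | T
T | F | T
F | T | T
T | T | T
Every row evaluates to true.

Yes, it is a tautology.


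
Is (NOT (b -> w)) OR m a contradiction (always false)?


Truth table over {b, m, w}:
b | m | w | φ
-------------
F | F | F | F
T | F | F | T
F | T | F | T
T | T | F | T
F | F | T | F
T | F | T | F
F | T | T | T
T | T | T | T
Satisfying assignment at row 2: b=T, m=F, w=F gives T.

No, it is not a contradiction.


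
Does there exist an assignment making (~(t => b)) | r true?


Search for a satisfying assignment over {b, r, t}.
Try b=False, r=True, t=False: the formula evaluates to True.
A satisfying assignment exists.

Satisfiable.


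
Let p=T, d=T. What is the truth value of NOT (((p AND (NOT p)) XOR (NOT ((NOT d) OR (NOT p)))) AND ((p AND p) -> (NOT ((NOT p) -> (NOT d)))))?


Substitute p=T, d=T:
… (earlier sub-steps elided)
NOT ((NOT d) OR (NOT p)) = T
(p AND (NOT p)) XOR (NOT ((NOT d) OR (NOT p))) = F XOR T = T
p AND p = T AND T = T
NOT p = F
NOT d = F
(NOT p) -> (NOT d) = F -> F = T
NOT ((NOT p) -> (NOT d)) = F
(p AND p) -> (NOT ((NOT p) -> (NOT d))) = T -> F = F
((p AND (NOT p)) XOR (NOT ((NOT d) OR (NOT p)))) AND ((p AND p) -> (NOT ((NOT p) -> (NOT d)))) = T AND F = F
NOT (((p AND (NOT p)) XOR (NOT ((NOT d) OR (NOT p)))) AND ((p AND p) -> (NOT ((NOT p) -> (NOT d))))) = T

T


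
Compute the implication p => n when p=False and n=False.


Implication is false only when antecedent is true and consequent is false.
Substitute: p=False, n=False.
False => False evaluates to True.

True


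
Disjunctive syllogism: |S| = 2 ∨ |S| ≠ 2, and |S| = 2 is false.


Disjunctive syllogism: from (P ∨ Q) and ¬P, infer Q.
One disjunct, '|S| = 2', is ruled out; the other must hold.

|S| ≠ 2


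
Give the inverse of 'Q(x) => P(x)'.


The inverse of (P → Q) is (¬P → ¬Q). It is equivalent to the converse, not to the original.
Here P = 'Q(x)' and Q = 'P(x)'.

If not (Q(x)), then not (P(x)).


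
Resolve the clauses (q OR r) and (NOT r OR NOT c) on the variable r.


The clauses contain complementary literals r and NOTr.
Resolution eliminates this pair and disjoins the remaining literals (merging duplicates).

(q OR NOT c)


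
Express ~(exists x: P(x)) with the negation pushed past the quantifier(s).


¬(forall x: φ) = exists x: ¬φ, and ¬(exists x: φ) = forall x: ¬φ.
Apply to the existential statement.

forall x: ~(P(x))


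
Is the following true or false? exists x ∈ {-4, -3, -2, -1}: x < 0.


Evaluate the predicate on each element: -4:True, -3:True, -2:True, -1:True.
Witness x = -4 satisfies the predicate.

True


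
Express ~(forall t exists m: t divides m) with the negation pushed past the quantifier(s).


Negation flips each quantifier (∀↔∃) and negates the inner predicate.
¬(forall t exists m: φ) = exists t forall m: ¬φ.

exists t forall m: ~(t divides m)


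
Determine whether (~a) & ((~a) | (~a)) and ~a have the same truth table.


Compare truth tables:
a | φ | ψ
---------
False | True | True
True | False | False
The columns φ and ψ agree on every row.

Yes, they are logically equivalent.


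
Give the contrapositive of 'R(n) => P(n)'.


The contrapositive of (P → Q) is (¬Q → ¬P); it is logically equivalent to the original.
Here P = 'R(n)' and Q = 'P(n)'.

If not (P(n)), then not (R(n)).


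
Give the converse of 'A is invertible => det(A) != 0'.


The converse of (P → Q) is (Q → P). It is not in general equivalent to the original.
Here P = 'A is invertible' and Q = 'det(A) != 0'.

If det(A) != 0, then A is invertible.


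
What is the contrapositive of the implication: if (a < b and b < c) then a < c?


The contrapositive of (P → Q) is (¬Q → ¬P); it is logically equivalent to the original.
Here P = '(a < b and b < c)' and Q = 'a < c'.

If not (a < c), then not ((a < b and b < c)).


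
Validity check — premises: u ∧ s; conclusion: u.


This matches the form of conjunction elimination: the conclusion follows in every model of the premises.

Valid.


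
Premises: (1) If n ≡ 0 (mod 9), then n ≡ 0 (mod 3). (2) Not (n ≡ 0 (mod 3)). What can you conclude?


Modus tollens: from (P → Q) and ¬Q, infer ¬P.
Q = 'n ≡ 0 (mod 3)' is denied; since P → Q, P must also fail.

Not (n ≡ 0 (mod 9)).


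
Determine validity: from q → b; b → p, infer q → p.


This matches the form of hypothetical syllogism: the conclusion follows in every model of the premises.

Valid.


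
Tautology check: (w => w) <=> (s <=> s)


Build the truth table over {s, w}:
s | w | φ
---------
False | False | True
True | False | True
False | True | True
True | True | True
Every row evaluates to true.

Yes, it is a tautology.


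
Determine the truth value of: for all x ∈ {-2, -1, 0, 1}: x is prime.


Evaluate the predicate on each element: -2:F, -1:F, 0:F, 1:F.
Counterexample x = -2 fails the predicate.

F


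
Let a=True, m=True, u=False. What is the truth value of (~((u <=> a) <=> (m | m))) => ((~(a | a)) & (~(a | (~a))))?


Substitute a=True, m=True, u=False:
… (earlier sub-steps elided)
m | m = True | True = True
(u <=> a) <=> (m | m) = False <=> True = False
~((u <=> a) <=> (m | m)) = True
a | a = True | True = True
~(a | a) = False
~a = False
a | (~a) = True | False = True
~(a | (~a)) = False
(~(a | a)) & (~(a | (~a))) = False & False = False
(~((u <=> a) <=> (m | m))) => ((~(a | a)) & (~(a | (~a)))) = True => False = False

False


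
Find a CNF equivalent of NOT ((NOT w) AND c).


Step 1: Apply De Morgan: ¬((¬w) ∧ c) = ¬(¬w) ∨ ¬c.
Step 2: Eliminate any double negations (¬¬X = X).

w OR (NOT c)


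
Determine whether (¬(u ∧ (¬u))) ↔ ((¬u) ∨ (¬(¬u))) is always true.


Build the truth table over {u}:
u | φ
-----
F | T
T | T
Every row evaluates to true.

Yes, it is a tautology.


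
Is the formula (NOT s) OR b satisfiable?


Search for a satisfying assignment over {b, s}.
Try b=F, s=F: the formula evaluates to T.
A satisfying assignment exists.

Satisfiable.


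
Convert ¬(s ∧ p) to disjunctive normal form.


Step 1: Apply De Morgan: ¬(s ∧ p) = ¬s ∨ ¬p.

(¬s) ∨ (¬p)


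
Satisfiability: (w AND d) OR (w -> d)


Search for a satisfying assignment over {d, w}.
Try d=F, w=F: the formula evaluates to T.
A satisfying assignment exists.

Satisfiable.


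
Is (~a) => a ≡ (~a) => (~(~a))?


Compare truth tables:
a | φ | ψ
---------
False | False | False
True | True | True
The columns φ and ψ agree on every row.

Yes, they are logically equivalent.


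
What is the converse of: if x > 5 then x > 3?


The converse of (P → Q) is (Q → P). It is not in general equivalent to the original.
Here P = 'x > 5' and Q = 'x > 3'.

If x > 3, then x > 5.


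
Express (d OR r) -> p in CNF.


Step 1: Rewrite as ¬(d ∨ r) ∨ p = (¬d ∧ ¬r) ∨ p.
Step 2: Distribute ∨ over ∧.

((NOT d) OR p) AND ((NOT r) OR p)


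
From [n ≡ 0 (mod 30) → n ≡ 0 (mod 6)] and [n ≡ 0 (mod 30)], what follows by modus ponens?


Modus ponens: from (P → Q) and P, infer Q.
P = 'n ≡ 0 (mod 30)' is asserted, and P → Q holds, so Q follows.

n ≡ 0 (mod 6).


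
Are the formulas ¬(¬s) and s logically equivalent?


Compare truth tables:
s | φ | ψ
---------
F | F | F
T | T | T
The columns φ and ψ agree on every row.

Yes, they are logically equivalent.


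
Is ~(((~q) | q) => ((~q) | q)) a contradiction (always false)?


Truth table over {q}:
q | φ
-----
False | False
True | False
Every row is false.

Yes, it is a contradiction.


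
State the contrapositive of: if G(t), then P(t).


The contrapositive of (P → Q) is (¬Q → ¬P); it is logically equivalent to the original.
Here P = 'G(t)' and Q = 'P(t)'.

If not (P(t)), then not (G(t)).


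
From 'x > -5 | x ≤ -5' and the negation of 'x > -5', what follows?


Disjunctive syllogism: from (P ∨ Q) and ¬P, infer Q.
One disjunct, 'x > -5', is ruled out; the other must hold.

x ≤ -5


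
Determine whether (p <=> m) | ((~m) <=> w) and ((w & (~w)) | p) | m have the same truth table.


Compare truth tables:
m | p | w | φ | ψ
-----------------
False | False | False | True | False
True | False | False | True | True
False | True | False | False | True
True | True | False | True | True
False | False | True | True | False
True | False | True | False | True
False | True | True | True | True
True | True | True | True | True
They differ at row 1 (m=False, p=False, w=False): φ=True but ψ=False.

No, they are not logically equivalent.


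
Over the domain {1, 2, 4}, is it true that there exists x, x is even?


Evaluate the predicate on each element: 1:F, 2:T, 4:T.
Witness x = 2 satisfies the predicate.

T


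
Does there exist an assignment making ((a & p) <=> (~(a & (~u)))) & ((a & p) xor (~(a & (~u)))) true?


Check all 8 assignments over {a, p, u}:
a | p | u | φ
-------------
False | False | False | False
True | False | False | False
False | True | False | False
True | True | False | False
False | False | True | False
True | False | True | False
False | True | True | False
True | True | True | False
No assignment makes the formula true.

Unsatisfiable.


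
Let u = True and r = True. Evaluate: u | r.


Disjunction is false only when both operands are false.
Substitute: u=True, r=True.
True | True evaluates to True.

True


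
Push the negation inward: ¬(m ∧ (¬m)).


De Morgan: the negation of a conjunction is the disjunction of the negations.
Distribute ¬ across ∧, flipping it to ∨, and negate each literal.

(¬m) ∨ m


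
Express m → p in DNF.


Step 1: Rewrite m → p as ¬m ∨ p.

(¬m) ∨ p


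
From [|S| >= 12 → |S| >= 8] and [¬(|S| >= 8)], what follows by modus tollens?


Modus tollens: from (P → Q) and ¬Q, infer ¬P.
Q = '|S| >= 8' is denied; since P → Q, P must also fail.

Not (|S| >= 12).


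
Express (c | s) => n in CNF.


Step 1: Rewrite as ¬(c ∨ s) ∨ n = (¬c ∧ ¬s) ∨ n.
Step 2: Distribute ∨ over ∧.

((~c) | n) & ((~s) | n)


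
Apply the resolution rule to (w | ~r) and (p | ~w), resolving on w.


The clauses contain complementary literals w and ~w.
Resolution eliminates this pair and disjoins the remaining literals (merging duplicates).

(~r | p)


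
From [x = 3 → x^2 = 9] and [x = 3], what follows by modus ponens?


Modus ponens: from (P → Q) and P, infer Q.
P = 'x = 3' is asserted, and P → Q holds, so Q follows.

x^2 = 9.


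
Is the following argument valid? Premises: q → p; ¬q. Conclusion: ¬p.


This is denying the antecedent (fallacy). There exist truth assignments where the premises are all true but the conclusion is false.

Invalid.


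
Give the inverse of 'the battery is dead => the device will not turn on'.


The inverse of (P → Q) is (¬P → ¬Q). It is equivalent to the converse, not to the original.
Here P = 'the battery is dead' and Q = 'the device will not turn on'.

If not (the battery is dead), then not (the device will not turn on).


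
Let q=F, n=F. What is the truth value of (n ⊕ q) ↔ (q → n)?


Substitute q=F, n=F:
n ⊕ q = F ⊕ F = F
q → n = F → F = T
(n ⊕ q) ↔ (q → n) = F ↔ T = F

F


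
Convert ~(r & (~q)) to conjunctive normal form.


Step 1: Apply De Morgan: ¬(r ∧ (¬q)) = ¬r ∨ ¬(¬q).
Step 2: Eliminate any double negations (¬¬X = X).

(~r) | q


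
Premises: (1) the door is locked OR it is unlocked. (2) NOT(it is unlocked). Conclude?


Disjunctive syllogism: from (P ∨ Q) and ¬P, infer Q.
One disjunct, 'it is unlocked', is ruled out; the other must hold.

the door is locked


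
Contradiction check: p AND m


Truth table over {m, p}:
m | p | φ
---------
F | F | F
T | F | F
F | T | F
T | T | T
Satisfying assignment at row 4: m=T, p=T gives T.

No, it is not a contradiction.


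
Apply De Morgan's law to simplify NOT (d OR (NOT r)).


De Morgan: the negation of a disjunction is the conjunction of the negations.
Distribute NOT across OR, flipping it to AND, and negate each literal.

(NOT d) AND r


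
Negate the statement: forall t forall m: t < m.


Negation flips each quantifier (∀↔∃) and negates the inner predicate.
¬(forall t forall m: φ) = exists t exists m: ¬φ.

exists t exists m: ~(t < m)


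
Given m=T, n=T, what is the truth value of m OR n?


Disjunction is false only when both operands are false.
Substitute: m=T, n=T.
T OR T evaluates to T.

T


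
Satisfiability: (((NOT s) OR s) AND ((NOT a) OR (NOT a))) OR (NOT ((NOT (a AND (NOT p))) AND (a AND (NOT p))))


Search for a satisfying assignment over {a, p, s}.
Try a=F, p=F, s=F: the formula evaluates to T.
A satisfying assignment exists.

Satisfiable.
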